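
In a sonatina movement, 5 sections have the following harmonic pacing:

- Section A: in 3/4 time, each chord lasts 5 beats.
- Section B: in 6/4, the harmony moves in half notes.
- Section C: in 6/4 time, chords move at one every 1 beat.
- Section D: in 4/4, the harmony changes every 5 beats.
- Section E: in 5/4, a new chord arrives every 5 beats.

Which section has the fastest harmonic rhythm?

A: 3 beats/bar ÷ 5 beats/chord = 0.6 chords/bar.
B: 6 beats/bar ÷ 2 beats/chord = 3 chords/bar.
C: 6 beats/bar ÷ 1 beat/chord = 6 chords/bar.
D: 4 beats/bar ÷ 5 beats/chord = 0.8 chords/bar.
E: 5 beats/bar ÷ 5 beats/chord = 1 chord/bar.
Fastest is C at 6 chords/bar.

Section C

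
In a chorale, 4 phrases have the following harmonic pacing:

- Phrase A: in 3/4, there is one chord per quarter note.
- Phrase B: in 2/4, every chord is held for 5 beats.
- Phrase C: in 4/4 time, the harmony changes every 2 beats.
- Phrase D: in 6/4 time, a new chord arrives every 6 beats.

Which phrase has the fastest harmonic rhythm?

A: 3 beats/bar ÷ 1 beat/chord = 3 chords/bar.
B: 2 beats/bar ÷ 5 beats/chord = 0.4 chords/bar.
C: 4 beats/bar ÷ 2 beats/chord = 2 chords/bar.
D: 6 beats/bar ÷ 6 beats/chord = 1 chord/bar.
Fastest is A at 3 chords/bar.

Phrase A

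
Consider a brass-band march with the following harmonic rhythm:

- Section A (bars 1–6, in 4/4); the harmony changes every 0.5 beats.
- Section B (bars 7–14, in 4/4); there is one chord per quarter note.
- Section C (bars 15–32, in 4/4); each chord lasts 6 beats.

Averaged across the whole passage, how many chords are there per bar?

2.875 chords per bar

A: 6 bars of 4 beats is 24 beats; at 0.5 beats each that's 48 chords.
B: 8 bars of 4 beats is 32 beats; at 1 beat each that's 32 chords.
C: 18 bars of 4 beats is 72 beats; at 6 beats each that's 12 chords.
Overall: 92 chords over 32 bars → 92/32 = 2.875 chords per bar.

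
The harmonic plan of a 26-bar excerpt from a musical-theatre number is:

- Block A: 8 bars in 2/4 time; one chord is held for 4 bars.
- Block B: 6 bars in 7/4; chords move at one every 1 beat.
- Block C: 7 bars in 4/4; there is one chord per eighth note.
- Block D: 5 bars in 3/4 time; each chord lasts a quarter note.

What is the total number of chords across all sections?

115 chords

A has 16 beats and chords last 8 each, so 2 chords.
B has 42 beats and chords last 1 each, so 42 chords.
C has 28 beats and chords last 0.5 each, so 56 chords.
D has 15 beats and chords last 1 each, so 15 chords.
Total: 2 + 42 + 56 + 15 = 115.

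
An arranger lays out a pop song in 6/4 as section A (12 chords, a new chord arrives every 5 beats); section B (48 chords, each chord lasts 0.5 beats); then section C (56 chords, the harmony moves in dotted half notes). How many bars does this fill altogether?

A: 12 × 5 = 60 beats = 10 bars.
B: 48 × 0.5 = 24 beats = 4 bars.
C: 56 × 3 = 168 beats = 28 bars.
Total: 10 + 4 + 28 = 42 bars.

42 bars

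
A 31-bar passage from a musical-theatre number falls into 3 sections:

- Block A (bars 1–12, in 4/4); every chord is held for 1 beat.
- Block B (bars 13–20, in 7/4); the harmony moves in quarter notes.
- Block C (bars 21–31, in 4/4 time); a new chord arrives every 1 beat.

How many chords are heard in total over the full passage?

A: 12·4 = 48 beats, 48/1 = 48 chords.
B: 8·7 = 56 beats, 56/1 = 56 chords.
C: 11·4 = 44 beats, 44/1 = 44 chords.
Total: 48 + 56 + 44 = 148.

148 chords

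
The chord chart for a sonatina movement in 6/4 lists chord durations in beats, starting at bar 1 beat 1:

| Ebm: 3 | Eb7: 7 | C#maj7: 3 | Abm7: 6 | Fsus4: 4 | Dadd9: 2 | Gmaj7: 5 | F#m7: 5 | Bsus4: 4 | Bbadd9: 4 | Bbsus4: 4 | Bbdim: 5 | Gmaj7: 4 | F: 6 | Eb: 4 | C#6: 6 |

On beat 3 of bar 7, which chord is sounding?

Bsus4

Beat 3 of bar 7 is beat (7−1)×6 + 3 = 39 overall.
Running totals: Ebm ends at 3, Eb7 ends at 10, C#maj7 ends at 13, Abm7 ends at 19, Fsus4 ends at 23, Dadd9 ends at 25, Gmaj7 ends at 30, F#m7 ends at 35, Bsus4 ends at 39.
Beat 39 falls within Bsus4.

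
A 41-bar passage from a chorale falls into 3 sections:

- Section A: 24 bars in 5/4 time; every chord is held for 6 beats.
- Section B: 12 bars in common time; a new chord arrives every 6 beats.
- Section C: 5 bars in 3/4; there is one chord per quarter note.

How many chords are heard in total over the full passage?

A: 24·5 = 120 beats, 120/6 = 20 chords.
B: 12·4 = 48 beats, 48/6 = 8 chords.
C: 5·3 = 15 beats, 15/1 = 15 chords.
Total: 20 + 8 + 15 = 43.

43 chords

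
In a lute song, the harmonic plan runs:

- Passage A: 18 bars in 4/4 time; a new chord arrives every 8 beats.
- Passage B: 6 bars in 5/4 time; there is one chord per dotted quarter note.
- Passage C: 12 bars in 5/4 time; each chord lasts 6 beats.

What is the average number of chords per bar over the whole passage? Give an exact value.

A: 18 × 4 = 72 beats ÷ 8 = 9 chords.
B: 6 × 5 = 30 beats ÷ 1.5 = 20 chords.
C: 12 × 5 = 60 beats ÷ 6 = 10 chords.
Overall: 39 chords over 36 bars → 39/36 = 13/12 chords per bar.

13/12 chords per bar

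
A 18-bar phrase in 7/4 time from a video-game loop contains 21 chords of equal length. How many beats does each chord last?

18 bars × 7 beats/bar = 126 beats total.
126 beats ÷ 21 chords = 6 beats per chord.

6 beats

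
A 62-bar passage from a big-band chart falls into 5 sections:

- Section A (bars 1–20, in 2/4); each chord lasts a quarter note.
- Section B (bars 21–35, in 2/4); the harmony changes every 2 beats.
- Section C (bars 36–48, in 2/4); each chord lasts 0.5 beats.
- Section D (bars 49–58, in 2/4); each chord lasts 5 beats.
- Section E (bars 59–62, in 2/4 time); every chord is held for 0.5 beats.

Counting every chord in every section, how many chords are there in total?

A: 20·2 = 40 beats, 40/1 = 40 chords.
B: 15·2 = 30 beats, 30/2 = 15 chords.
C: 13·2 = 26 beats, 26/0.5 = 52 chords.
D: 10·2 = 20 beats, 20/5 = 4 chords.
E: 4·2 = 8 beats, 8/0.5 = 16 chords.
Total: 40 + 15 + 52 + 4 + 16 = 127.

127 chords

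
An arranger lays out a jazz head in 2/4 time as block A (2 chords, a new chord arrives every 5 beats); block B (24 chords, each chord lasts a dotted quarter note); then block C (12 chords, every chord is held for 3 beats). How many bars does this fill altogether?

41 bars

A: 2 × 5 = 10 beats = 5 bars.
B: 24 × 1.5 = 36 beats = 18 bars.
C: 12 × 3 = 36 beats = 18 bars.
Total: 5 + 18 + 18 = 41 bars.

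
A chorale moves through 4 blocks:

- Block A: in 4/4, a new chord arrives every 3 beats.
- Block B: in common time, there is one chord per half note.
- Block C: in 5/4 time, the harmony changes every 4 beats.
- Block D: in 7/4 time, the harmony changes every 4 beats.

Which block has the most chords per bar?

A: 4 beats/bar ÷ 3 beats/chord = 4/3 chords/bar.
B: 4 beats/bar ÷ 2 beats/chord = 2 chords/bar.
C: 5 beats/bar ÷ 4 beats/chord = 1.25 chords/bar.
D: 7 beats/bar ÷ 4 beats/chord = 1.75 chords/bar.
Fastest is B at 2 chords/bar.

Block B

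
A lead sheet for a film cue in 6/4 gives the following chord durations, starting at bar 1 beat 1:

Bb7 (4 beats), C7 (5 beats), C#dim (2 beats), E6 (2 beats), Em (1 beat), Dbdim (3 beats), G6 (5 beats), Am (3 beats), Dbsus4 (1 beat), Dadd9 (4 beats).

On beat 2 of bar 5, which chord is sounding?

Beat 2 of bar 5 is beat (5−1)×6 + 2 = 26 overall.
Running totals: Bb7 ends at 4, C7 ends at 9, C#dim ends at 11, E6 ends at 13, Em ends at 14, Dbdim ends at 17, G6 ends at 22, Am ends at 25, Dbsus4 ends at 26.
Beat 26 falls within Dbsus4.

Dbsus4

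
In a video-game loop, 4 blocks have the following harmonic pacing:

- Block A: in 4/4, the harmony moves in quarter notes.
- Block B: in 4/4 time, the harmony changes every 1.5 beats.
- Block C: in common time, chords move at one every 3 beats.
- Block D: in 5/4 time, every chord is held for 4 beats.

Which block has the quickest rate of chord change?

Block A

A: each chord is 1 beat in 4/4, so 4 per bar.
B: each chord is 1.5 beats in 4/4, so 8/3 per bar.
C: each chord is 3 beats in 4/4, so 4/3 per bar.
D: each chord is 4 beats in 5/4, so 1.25 per bar.
Fastest is A at 4 chords/bar.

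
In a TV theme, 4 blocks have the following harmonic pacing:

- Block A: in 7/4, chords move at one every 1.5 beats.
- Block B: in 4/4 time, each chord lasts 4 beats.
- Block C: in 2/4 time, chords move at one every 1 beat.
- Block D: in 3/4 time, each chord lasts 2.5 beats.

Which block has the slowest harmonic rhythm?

A: 7/1.5 = 14/3 chords/bar.
B: 4/4 = 1 chord/bar.
C: 2/1 = 2 chords/bar.
D: 3/2.5 = 1.2 chords/bar.
Slowest is B at 1 chords/bar.

Block B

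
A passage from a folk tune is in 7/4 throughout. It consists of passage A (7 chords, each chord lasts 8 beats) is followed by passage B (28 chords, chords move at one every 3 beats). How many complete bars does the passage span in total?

A: 7 × 8 = 56 beats = 8 bars.
B: 28 × 3 = 84 beats = 12 bars.
Total: 8 + 12 = 20 bars.

20 bars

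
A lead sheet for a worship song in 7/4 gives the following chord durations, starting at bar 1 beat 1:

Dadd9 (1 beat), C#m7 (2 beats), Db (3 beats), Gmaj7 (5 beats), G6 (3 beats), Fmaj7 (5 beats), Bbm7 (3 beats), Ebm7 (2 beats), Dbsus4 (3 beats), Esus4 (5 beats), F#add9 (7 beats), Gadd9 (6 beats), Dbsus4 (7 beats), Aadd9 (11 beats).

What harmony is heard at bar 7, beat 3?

Gadd9

Beat 3 of bar 7 is beat (7−1)×7 + 3 = 45 overall.
Running totals: Dadd9 ends at 1, C#m7 ends at 3, Db ends at 6, Gmaj7 ends at 11, G6 ends at 14, Fmaj7 ends at 19, Bbm7 ends at 22, Ebm7 ends at 24, Dbsus4 ends at 27, Esus4 ends at 32, F#add9 ends at 39, Gadd9 ends at 45.
Beat 45 falls within Gadd9.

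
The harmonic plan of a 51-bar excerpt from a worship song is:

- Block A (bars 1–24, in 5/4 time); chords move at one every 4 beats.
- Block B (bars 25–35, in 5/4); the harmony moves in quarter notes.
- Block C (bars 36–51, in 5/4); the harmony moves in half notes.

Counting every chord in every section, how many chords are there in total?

125 chords

A: 24 bars × 5 beats = 120 beats; 4 beats/chord → 30 chords.
B: 11 bars × 5 beats = 55 beats; 1 beat/chord → 55 chords.
C: 16 bars × 5 beats = 80 beats; 2 beats/chord → 40 chords.
Total: 30 + 55 + 40 = 125.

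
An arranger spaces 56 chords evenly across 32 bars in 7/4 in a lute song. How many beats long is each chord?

32 bars × 7 beats/bar = 224 beats total.
224 beats ÷ 56 chords = 4 beats per chord.
(That is a whole note.)

4 beats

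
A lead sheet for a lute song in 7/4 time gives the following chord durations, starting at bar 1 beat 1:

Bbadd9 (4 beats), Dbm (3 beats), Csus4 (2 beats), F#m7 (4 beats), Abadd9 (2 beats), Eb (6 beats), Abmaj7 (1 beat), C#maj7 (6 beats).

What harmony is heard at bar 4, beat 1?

Beat 1 of bar 4 is beat (4−1)×7 + 1 = 22 overall.
Running totals: Bbadd9 ends at 4, Dbm ends at 7, Csus4 ends at 9, F#m7 ends at 13, Abadd9 ends at 15, Eb ends at 21, Abmaj7 ends at 22.
Beat 22 falls within Abmaj7.

Abmaj7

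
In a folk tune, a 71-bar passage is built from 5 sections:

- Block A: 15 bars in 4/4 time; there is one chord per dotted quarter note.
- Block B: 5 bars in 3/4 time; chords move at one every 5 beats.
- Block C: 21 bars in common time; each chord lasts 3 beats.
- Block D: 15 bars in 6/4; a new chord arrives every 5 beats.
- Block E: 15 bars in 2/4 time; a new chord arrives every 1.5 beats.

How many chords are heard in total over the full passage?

109 chords

A: 15·4 = 60 beats, 60/1.5 = 40 chords.
B: 5·3 = 15 beats, 15/5 = 3 chords.
C: 21·4 = 84 beats, 84/3 = 28 chords.
D: 15·6 = 90 beats, 90/5 = 18 chords.
E: 15·2 = 30 beats, 30/1.5 = 20 chords.
Total: 40 + 3 + 28 + 18 + 20 = 109.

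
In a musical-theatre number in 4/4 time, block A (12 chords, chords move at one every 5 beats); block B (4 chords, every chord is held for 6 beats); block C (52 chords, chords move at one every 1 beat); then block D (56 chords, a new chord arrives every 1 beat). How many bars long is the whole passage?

A: 12 × 5 = 60 beats = 15 bars.
B: 4 × 6 = 24 beats = 6 bars.
C: 52 × 1 = 52 beats = 13 bars.
D: 56 × 1 = 56 beats = 14 bars.
Total: 15 + 6 + 13 + 14 = 48 bars.

48 bars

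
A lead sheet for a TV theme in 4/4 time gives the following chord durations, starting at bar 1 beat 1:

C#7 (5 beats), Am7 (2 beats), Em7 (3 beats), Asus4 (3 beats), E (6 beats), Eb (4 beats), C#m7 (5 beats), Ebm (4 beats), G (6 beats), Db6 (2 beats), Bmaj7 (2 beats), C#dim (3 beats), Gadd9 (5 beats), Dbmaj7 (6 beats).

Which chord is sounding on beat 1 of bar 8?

Ebm

Beat 1 of bar 8 is beat (8−1)×4 + 1 = 29 overall.
Running totals: C#7 ends at 5, Am7 ends at 7, Em7 ends at 10, Asus4 ends at 13, E ends at 19, Eb ends at 23, C#m7 ends at 28, Ebm ends at 32.
Beat 29 falls within Ebm.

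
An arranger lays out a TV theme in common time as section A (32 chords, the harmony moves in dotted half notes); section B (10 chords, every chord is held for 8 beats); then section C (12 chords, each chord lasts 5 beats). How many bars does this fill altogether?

59 bars

A: 32 × 3 = 96 beats = 24 bars.
B: 10 × 8 = 80 beats = 20 bars.
C: 12 × 5 = 60 beats = 15 bars.
Total: 24 + 20 + 15 = 59 bars.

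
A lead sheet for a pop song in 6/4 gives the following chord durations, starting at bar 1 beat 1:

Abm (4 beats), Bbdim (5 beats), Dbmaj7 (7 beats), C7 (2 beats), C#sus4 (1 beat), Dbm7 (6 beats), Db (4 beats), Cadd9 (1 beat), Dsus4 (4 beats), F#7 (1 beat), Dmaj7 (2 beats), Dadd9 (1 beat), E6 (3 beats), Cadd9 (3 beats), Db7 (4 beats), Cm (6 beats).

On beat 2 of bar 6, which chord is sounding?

Dsus4

Beat 2 of bar 6 is beat (6−1)×6 + 2 = 32 overall.
Running totals: Abm ends at 4, Bbdim ends at 9, Dbmaj7 ends at 16, C7 ends at 18, C#sus4 ends at 19, Dbm7 ends at 25, Db ends at 29, Cadd9 ends at 30, Dsus4 ends at 34.
Beat 32 falls within Dsus4.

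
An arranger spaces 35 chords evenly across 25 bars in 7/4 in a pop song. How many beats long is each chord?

25 bars × 7 beats/bar = 175 beats total.
175 beats ÷ 35 chords = 5 beats per chord.

5 beats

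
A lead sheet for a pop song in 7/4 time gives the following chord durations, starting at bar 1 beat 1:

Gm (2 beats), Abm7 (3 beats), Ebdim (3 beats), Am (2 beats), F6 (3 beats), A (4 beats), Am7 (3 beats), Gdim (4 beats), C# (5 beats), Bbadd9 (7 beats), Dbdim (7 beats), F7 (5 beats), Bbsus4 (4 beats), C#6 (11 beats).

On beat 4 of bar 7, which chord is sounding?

F7

Beat 4 of bar 7 is beat (7−1)×7 + 4 = 46 overall.
Running totals: Gm ends at 2, Abm7 ends at 5, Ebdim ends at 8, Am ends at 10, F6 ends at 13, A ends at 17, Am7 ends at 20, Gdim ends at 24, C# ends at 29, Bbadd9 ends at 36, Dbdim ends at 43, F7 ends at 48.
Beat 46 falls within F7.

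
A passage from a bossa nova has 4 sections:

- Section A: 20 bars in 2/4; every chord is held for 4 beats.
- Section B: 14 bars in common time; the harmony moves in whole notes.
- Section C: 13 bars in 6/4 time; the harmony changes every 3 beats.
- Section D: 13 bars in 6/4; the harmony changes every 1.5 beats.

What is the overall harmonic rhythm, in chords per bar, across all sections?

A: 20 bars of 2 beats is 40 beats; at 4 beats each that's 10 chords.
B: 14 bars of 4 beats is 56 beats; at 4 beats each that's 14 chords.
C: 13 bars of 6 beats is 78 beats; at 3 beats each that's 26 chords.
D: 13 bars of 6 beats is 78 beats; at 1.5 beats each that's 52 chords.
Overall: 102 chords over 60 bars → 102/60 = 1.7 chords per bar.

1.7 chords per bar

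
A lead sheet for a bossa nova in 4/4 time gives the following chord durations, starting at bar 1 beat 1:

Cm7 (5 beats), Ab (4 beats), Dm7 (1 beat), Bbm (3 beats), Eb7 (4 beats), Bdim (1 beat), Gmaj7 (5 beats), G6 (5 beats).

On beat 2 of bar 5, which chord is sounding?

Bdim

Beat 2 of bar 5 is beat (5−1)×4 + 2 = 18 overall.
Running totals: Cm7 ends at 5, Ab ends at 9, Dm7 ends at 10, Bbm ends at 13, Eb7 ends at 17, Bdim ends at 18.
Beat 18 falls within Bdim.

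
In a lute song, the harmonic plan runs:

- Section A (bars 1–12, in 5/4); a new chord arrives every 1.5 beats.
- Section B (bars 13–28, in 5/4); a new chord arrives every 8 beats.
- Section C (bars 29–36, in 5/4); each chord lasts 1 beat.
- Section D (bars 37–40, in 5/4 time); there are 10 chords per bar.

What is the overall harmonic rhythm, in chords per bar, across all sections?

A: 12 bars of 5 beats is 60 beats; at 1.5 beats each that's 40 chords.
B: 16 bars of 5 beats is 80 beats; at 8 beats each that's 10 chords.
C: 8 bars of 5 beats is 40 beats; at 1 beat each that's 40 chords.
D: 4 bars of 5 beats is 20 beats; at 0.5 beats each that's 40 chords.
Overall: 130 chords over 40 bars → 130/40 = 3.25 chords per bar.

3.25 chords per bar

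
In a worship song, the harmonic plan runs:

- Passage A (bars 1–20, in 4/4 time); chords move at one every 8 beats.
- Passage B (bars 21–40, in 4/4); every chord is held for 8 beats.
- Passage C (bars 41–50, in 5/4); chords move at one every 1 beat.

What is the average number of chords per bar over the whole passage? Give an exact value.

1.4 chords per bar

A: 20 bars of 4 beats is 80 beats; at 8 beats each that's 10 chords.
B: 20 bars of 4 beats is 80 beats; at 8 beats each that's 10 chords.
C: 10 bars of 5 beats is 50 beats; at 1 beat each that's 50 chords.
Overall: 70 chords over 50 bars → 70/50 = 1.4 chords per bar.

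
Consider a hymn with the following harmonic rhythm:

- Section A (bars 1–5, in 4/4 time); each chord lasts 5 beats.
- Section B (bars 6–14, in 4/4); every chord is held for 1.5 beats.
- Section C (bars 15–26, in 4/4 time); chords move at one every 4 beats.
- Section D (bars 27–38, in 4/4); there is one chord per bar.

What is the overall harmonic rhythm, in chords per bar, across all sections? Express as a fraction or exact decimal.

26/19 chords per bar

A: 5 bars of 4 beats is 20 beats; at 5 beats each that's 4 chords.
B: 9 bars of 4 beats is 36 beats; at 1.5 beats each that's 24 chords.
C: 12 bars of 4 beats is 48 beats; at 4 beats each that's 12 chords.
D: 12 bars of 4 beats is 48 beats; at 4 beats each that's 12 chords.
Overall: 52 chords over 38 bars → 52/38 = 26/19 chords per bar.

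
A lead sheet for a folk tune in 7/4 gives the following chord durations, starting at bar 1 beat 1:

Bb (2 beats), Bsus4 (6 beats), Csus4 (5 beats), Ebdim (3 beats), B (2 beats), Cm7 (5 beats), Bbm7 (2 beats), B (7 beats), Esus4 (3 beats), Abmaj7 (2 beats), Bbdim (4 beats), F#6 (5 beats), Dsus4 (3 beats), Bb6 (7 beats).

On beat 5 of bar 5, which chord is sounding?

Esus4

Beat 5 of bar 5 is beat (5−1)×7 + 5 = 33 overall.
Running totals: Bb ends at 2, Bsus4 ends at 8, Csus4 ends at 13, Ebdim ends at 16, B ends at 18, Cm7 ends at 23, Bbm7 ends at 25, B ends at 32, Esus4 ends at 35.
Beat 33 falls within Esus4.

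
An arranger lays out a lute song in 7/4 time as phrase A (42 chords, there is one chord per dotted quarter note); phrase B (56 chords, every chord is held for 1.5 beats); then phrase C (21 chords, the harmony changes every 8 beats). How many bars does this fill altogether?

A: 42 × 1.5 = 63 beats = 9 bars.
B: 56 × 1.5 = 84 beats = 12 bars.
C: 21 × 8 = 168 beats = 24 bars.
Total: 9 + 12 + 24 = 45 bars.

45 bars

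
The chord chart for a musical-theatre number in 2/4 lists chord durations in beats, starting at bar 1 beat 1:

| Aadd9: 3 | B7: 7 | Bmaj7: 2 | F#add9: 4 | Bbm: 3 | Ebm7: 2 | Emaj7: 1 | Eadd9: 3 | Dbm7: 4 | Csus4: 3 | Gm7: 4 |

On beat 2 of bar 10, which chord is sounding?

Ebm7

Beat 2 of bar 10 is beat (10−1)×2 + 2 = 20 overall.
Running totals: Aadd9 ends at 3, B7 ends at 10, Bmaj7 ends at 12, F#add9 ends at 16, Bbm ends at 19, Ebm7 ends at 21.
Beat 20 falls within Ebm7.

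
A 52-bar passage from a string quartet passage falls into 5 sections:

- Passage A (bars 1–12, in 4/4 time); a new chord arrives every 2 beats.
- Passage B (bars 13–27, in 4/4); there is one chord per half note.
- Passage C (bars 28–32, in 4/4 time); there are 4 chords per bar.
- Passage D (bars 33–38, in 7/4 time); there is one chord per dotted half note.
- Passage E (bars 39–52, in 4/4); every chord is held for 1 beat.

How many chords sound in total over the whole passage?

A has 48 beats and chords last 2 each, so 24 chords.
B has 60 beats and chords last 2 each, so 30 chords.
C has 20 beats and chords last 1 each, so 20 chords.
D has 42 beats and chords last 3 each, so 14 chords.
E has 56 beats and chords last 1 each, so 56 chords.
Total: 24 + 30 + 20 + 14 + 56 = 144.

144 chords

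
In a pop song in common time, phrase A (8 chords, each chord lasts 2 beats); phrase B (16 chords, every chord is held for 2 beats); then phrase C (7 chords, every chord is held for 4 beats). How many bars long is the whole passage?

19 bars

A: 8 × 2 = 16 beats = 4 bars.
B: 16 × 2 = 32 beats = 8 bars.
C: 7 × 4 = 28 beats = 7 bars.
Total: 4 + 8 + 7 = 19 bars.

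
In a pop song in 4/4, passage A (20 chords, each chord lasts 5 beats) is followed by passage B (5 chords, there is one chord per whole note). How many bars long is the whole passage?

30 bars

A: 20 × 5 = 100 beats = 25 bars.
B: 5 × 4 = 20 beats = 5 bars.
Total: 25 + 5 = 30 bars.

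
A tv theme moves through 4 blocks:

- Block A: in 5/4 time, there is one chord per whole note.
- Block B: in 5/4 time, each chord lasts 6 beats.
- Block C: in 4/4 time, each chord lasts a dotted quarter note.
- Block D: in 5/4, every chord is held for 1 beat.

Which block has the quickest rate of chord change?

A: 5/4 = 1.25 chords/bar.
B: 5/6 = 5/6 chords/bar.
C: 4/1.5 = 8/3 chords/bar.
D: 5/1 = 5 chords/bar.
Fastest is D at 5 chords/bar.

Block D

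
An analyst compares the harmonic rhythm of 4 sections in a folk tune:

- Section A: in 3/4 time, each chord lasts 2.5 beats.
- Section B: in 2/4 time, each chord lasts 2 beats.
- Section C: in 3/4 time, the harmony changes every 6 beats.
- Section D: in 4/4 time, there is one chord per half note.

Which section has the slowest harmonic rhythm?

Section C

A: each chord is 2.5 beats in 3/4, so 1.2 per bar.
B: each chord is 2 beats in 2/4, so 1 per bar.
C: each chord is 6 beats in 3/4, so 0.5 per bar.
D: each chord is 2 beats in 4/4, so 2 per bar.
Slowest is C at 0.5 chords/bar.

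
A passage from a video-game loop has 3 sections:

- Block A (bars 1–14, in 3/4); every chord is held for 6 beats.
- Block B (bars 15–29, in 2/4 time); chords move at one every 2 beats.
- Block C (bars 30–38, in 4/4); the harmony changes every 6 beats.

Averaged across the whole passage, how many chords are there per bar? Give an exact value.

14/19 chords per bar

A: 14 × 3 = 42 beats ÷ 6 = 7 chords.
B: 15 × 2 = 30 beats ÷ 2 = 15 chords.
C: 9 × 4 = 36 beats ÷ 6 = 6 chords.
Overall: 28 chords over 38 bars → 28/38 = 14/19 chords per bar.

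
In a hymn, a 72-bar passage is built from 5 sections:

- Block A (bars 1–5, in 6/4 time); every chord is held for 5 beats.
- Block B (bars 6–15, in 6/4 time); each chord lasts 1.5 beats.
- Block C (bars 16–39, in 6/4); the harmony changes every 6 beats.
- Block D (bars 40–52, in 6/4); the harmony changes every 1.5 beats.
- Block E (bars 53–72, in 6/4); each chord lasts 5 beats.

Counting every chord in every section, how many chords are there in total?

A has 30 beats and chords last 5 each, so 6 chords.
B has 60 beats and chords last 1.5 each, so 40 chords.
C has 144 beats and chords last 6 each, so 24 chords.
D has 78 beats and chords last 1.5 each, so 52 chords.
E has 120 beats and chords last 5 each, so 24 chords.
Total: 6 + 40 + 24 + 52 + 24 = 146.

146 chords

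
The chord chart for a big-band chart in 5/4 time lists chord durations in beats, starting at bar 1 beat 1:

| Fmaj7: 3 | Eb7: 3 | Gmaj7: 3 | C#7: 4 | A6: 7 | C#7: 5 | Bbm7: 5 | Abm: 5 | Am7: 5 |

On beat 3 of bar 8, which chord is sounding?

Beat 3 of bar 8 is beat (8−1)×5 + 3 = 38 overall.
Running totals: Fmaj7 ends at 3, Eb7 ends at 6, Gmaj7 ends at 9, C#7 ends at 13, A6 ends at 20, C#7 ends at 25, Bbm7 ends at 30, Abm ends at 35, Am7 ends at 40.
Beat 38 falls within Am7.

Am7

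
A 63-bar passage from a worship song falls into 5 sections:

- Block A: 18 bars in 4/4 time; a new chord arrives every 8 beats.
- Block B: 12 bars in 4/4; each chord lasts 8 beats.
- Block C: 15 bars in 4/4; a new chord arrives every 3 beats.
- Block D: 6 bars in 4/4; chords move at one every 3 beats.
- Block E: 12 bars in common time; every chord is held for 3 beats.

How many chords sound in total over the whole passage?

A: 18 bars × 4 beats = 72 beats; 8 beats/chord → 9 chords.
B: 12 bars × 4 beats = 48 beats; 8 beats/chord → 6 chords.
C: 15 bars × 4 beats = 60 beats; 3 beats/chord → 20 chords.
D: 6 bars × 4 beats = 24 beats; 3 beats/chord → 8 chords.
E: 12 bars × 4 beats = 48 beats; 3 beats/chord → 16 chords.
Total: 9 + 6 + 20 + 8 + 16 = 59.

59 chords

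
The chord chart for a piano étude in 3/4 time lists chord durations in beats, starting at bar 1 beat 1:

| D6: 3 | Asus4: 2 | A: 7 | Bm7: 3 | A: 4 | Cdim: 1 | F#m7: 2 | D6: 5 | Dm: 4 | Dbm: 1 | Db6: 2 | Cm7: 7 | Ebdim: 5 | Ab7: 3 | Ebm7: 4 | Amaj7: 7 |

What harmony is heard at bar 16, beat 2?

Beat 2 of bar 16 is beat (16−1)×3 + 2 = 47 overall.
Running totals: D6 ends at 3, Asus4 ends at 5, A ends at 12, Bm7 ends at 15, A ends at 19, Cdim ends at 20, F#m7 ends at 22, D6 ends at 27, Dm ends at 31, Dbm ends at 32, Db6 ends at 34, Cm7 ends at 41, Ebdim ends at 46, Ab7 ends at 49.
Beat 47 falls within Ab7.

Ab7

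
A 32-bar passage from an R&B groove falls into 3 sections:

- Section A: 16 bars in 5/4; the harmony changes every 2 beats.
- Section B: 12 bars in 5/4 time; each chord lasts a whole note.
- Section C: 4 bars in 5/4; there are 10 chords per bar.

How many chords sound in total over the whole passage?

A: 16·5 = 80 beats, 80/2 = 40 chords.
B: 12·5 = 60 beats, 60/4 = 15 chords.
C: 4·5 = 20 beats, 20/0.5 = 40 chords.
Total: 40 + 15 + 40 = 95.

95 chords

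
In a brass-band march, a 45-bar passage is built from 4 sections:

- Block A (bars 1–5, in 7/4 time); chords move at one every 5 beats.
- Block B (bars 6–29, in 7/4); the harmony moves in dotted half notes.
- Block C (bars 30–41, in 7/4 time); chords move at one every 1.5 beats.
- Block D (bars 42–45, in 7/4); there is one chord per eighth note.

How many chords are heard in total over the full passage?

A: 5 bars × 7 beats = 35 beats; 5 beats/chord → 7 chords.
B: 24 bars × 7 beats = 168 beats; 3 beats/chord → 56 chords.
C: 12 bars × 7 beats = 84 beats; 1.5 beats/chord → 56 chords.
D: 4 bars × 7 beats = 28 beats; 0.5 beats/chord → 56 chords.
Total: 7 + 56 + 56 + 56 = 175.

175 chords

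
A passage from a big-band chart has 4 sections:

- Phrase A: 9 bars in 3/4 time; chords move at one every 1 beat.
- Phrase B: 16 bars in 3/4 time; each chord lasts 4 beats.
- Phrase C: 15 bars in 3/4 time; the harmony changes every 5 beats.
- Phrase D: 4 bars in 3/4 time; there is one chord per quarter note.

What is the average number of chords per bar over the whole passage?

15/11 chords per bar

A: 9 × 3 = 27 beats ÷ 1 = 27 chords.
B: 16 × 3 = 48 beats ÷ 4 = 12 chords.
C: 15 × 3 = 45 beats ÷ 5 = 9 chords.
D: 4 × 3 = 12 beats ÷ 1 = 12 chords.
Overall: 60 chords over 44 bars → 60/44 = 15/11 chords per bar.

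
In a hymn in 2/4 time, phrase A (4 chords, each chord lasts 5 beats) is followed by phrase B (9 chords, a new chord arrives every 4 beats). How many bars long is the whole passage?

A: 4 × 5 = 20 beats = 10 bars.
B: 9 × 4 = 36 beats = 18 bars.
Total: 10 + 18 = 28 bars.

28 bars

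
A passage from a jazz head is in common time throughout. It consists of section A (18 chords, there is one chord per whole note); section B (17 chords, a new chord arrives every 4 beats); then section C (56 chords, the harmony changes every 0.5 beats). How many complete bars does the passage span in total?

42 bars

A: 18 × 4 = 72 beats = 18 bars.
B: 17 × 4 = 68 beats = 17 bars.
C: 56 × 0.5 = 28 beats = 7 bars.
Total: 18 + 17 + 7 = 42 bars.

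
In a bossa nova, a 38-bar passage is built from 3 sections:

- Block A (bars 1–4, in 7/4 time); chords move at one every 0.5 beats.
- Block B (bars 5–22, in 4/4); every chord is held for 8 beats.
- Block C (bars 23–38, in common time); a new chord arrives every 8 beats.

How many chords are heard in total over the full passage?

A: 4·7 = 28 beats, 28/0.5 = 56 chords.
B: 18·4 = 72 beats, 72/8 = 9 chords.
C: 16·4 = 64 beats, 64/8 = 8 chords.
Total: 56 + 9 + 8 = 73.

73 chords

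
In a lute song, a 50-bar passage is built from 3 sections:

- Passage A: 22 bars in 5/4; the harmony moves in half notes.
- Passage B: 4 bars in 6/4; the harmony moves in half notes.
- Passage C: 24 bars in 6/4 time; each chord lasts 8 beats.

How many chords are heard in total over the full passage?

85 chords

A: 22·5 = 110 beats, 110/2 = 55 chords.
B: 4·6 = 24 beats, 24/2 = 12 chords.
C: 24·6 = 144 beats, 144/8 = 18 chords.
Total: 55 + 12 + 18 = 85.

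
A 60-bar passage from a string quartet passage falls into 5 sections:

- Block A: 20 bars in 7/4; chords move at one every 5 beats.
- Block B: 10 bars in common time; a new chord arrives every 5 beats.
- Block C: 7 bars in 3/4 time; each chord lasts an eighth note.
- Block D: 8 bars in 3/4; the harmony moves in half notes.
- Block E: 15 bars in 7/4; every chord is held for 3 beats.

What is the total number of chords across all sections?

125 chords

A has 140 beats and chords last 5 each, so 28 chords.
B has 40 beats and chords last 5 each, so 8 chords.
C has 21 beats and chords last 0.5 each, so 42 chords.
D has 24 beats and chords last 2 each, so 12 chords.
E has 105 beats and chords last 3 each, so 35 chords.
Total: 28 + 8 + 42 + 12 + 35 = 125.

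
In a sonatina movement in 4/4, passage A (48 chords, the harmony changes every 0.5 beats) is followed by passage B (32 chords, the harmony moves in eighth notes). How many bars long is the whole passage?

A: 48 × 0.5 = 24 beats = 6 bars.
B: 32 × 0.5 = 16 beats = 4 bars.
Total: 6 + 4 = 10 bars.

10 bars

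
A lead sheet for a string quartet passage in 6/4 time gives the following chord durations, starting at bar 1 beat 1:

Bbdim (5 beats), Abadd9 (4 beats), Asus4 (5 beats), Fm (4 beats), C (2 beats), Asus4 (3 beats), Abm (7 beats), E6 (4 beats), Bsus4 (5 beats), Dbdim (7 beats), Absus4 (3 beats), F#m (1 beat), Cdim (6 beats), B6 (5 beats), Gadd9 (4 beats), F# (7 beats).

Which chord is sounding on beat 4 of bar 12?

Beat 4 of bar 12 is beat (12−1)×6 + 4 = 70 overall.
Running totals: Bbdim ends at 5, Abadd9 ends at 9, Asus4 ends at 14, Fm ends at 18, C ends at 20, Asus4 ends at 23, Abm ends at 30, E6 ends at 34, Bsus4 ends at 39, Dbdim ends at 46, Absus4 ends at 49, F#m ends at 50, Cdim ends at 56, B6 ends at 61, Gadd9 ends at 65, F# ends at 72.
Beat 70 falls within F#.

F#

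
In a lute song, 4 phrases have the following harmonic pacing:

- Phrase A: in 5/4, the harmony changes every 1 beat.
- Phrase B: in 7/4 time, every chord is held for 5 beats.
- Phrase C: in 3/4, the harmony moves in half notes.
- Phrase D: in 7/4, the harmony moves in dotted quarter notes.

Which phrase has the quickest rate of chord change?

Phrase A

A: 5/1 = 5 chords/bar.
B: 7/5 = 1.4 chords/bar.
C: 3/2 = 1.5 chords/bar.
D: 7/1.5 = 14/3 chords/bar.
Fastest is A at 5 chords/bar.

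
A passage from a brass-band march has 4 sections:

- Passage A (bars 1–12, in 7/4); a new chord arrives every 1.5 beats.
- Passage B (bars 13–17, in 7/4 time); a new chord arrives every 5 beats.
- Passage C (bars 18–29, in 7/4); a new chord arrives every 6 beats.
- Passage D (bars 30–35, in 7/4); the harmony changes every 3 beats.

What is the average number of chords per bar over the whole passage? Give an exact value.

A: 12 bars of 7 beats is 84 beats; at 1.5 beats each that's 56 chords.
B: 5 bars of 7 beats is 35 beats; at 5 beats each that's 7 chords.
C: 12 bars of 7 beats is 84 beats; at 6 beats each that's 14 chords.
D: 6 bars of 7 beats is 42 beats; at 3 beats each that's 14 chords.
Overall: 91 chords over 35 bars → 91/35 = 2.6 chords per bar.

2.6 chords per bar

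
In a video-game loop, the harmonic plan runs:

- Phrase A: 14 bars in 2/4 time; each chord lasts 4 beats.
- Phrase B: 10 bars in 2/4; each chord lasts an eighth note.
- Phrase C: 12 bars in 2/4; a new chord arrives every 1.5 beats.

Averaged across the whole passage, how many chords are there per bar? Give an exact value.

A: 14 bars of 2 beats is 28 beats; at 4 beats each that's 7 chords.
B: 10 bars of 2 beats is 20 beats; at 0.5 beats each that's 40 chords.
C: 12 bars of 2 beats is 24 beats; at 1.5 beats each that's 16 chords.
Overall: 63 chords over 36 bars → 63/36 = 1.75 chords per bar.

1.75 chords per bar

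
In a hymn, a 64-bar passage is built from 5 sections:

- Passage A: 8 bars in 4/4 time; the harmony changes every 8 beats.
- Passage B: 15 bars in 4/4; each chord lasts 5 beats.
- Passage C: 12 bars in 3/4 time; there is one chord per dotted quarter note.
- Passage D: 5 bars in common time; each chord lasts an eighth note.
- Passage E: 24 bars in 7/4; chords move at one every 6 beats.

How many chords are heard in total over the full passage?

A has 32 beats and chords last 8 each, so 4 chords.
B has 60 beats and chords last 5 each, so 12 chords.
C has 36 beats and chords last 1.5 each, so 24 chords.
D has 20 beats and chords last 0.5 each, so 40 chords.
E has 168 beats and chords last 6 each, so 28 chords.
Total: 4 + 12 + 24 + 40 + 28 = 108.

108 chords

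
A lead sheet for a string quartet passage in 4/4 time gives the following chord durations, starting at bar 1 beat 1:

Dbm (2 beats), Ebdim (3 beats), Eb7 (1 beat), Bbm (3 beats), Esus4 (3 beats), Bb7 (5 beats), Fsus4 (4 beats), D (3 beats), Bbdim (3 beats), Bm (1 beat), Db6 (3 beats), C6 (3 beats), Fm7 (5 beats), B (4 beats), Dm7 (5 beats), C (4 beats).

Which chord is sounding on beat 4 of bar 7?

Bm

Beat 4 of bar 7 is beat (7−1)×4 + 4 = 28 overall.
Running totals: Dbm ends at 2, Ebdim ends at 5, Eb7 ends at 6, Bbm ends at 9, Esus4 ends at 12, Bb7 ends at 17, Fsus4 ends at 21, D ends at 24, Bbdim ends at 27, Bm ends at 28.
Beat 28 falls within Bm.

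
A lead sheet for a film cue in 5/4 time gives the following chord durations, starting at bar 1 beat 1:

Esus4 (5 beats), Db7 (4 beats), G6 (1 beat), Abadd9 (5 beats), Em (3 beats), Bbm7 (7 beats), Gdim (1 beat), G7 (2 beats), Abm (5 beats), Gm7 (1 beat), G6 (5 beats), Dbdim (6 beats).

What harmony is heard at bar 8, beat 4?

Beat 4 of bar 8 is beat (8−1)×5 + 4 = 39 overall.
Running totals: Esus4 ends at 5, Db7 ends at 9, G6 ends at 10, Abadd9 ends at 15, Em ends at 18, Bbm7 ends at 25, Gdim ends at 26, G7 ends at 28, Abm ends at 33, Gm7 ends at 34, G6 ends at 39.
Beat 39 falls within G6.

G6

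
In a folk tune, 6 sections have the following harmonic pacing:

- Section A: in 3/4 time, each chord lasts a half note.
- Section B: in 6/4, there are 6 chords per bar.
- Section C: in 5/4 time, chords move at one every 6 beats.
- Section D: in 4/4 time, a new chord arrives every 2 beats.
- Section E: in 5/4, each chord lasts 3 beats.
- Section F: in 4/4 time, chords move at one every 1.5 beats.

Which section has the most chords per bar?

Section B

A: each chord is 2 beats in 3/4, so 1.5 per bar.
B: each chord is 1 beat in 6/4, so 6 per bar.
C: each chord is 6 beats in 5/4, so 5/6 per bar.
D: each chord is 2 beats in 4/4, so 2 per bar.
E: each chord is 3 beats in 5/4, so 5/3 per bar.
F: each chord is 1.5 beats in 4/4, so 8/3 per bar.
Fastest is B at 6 chords/bar.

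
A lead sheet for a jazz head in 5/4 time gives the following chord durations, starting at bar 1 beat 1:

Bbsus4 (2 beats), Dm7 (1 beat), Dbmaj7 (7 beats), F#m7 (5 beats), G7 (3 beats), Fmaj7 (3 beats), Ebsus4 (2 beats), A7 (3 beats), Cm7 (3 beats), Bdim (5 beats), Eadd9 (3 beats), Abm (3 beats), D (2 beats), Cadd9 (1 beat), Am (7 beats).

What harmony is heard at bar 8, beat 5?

Abm

Beat 5 of bar 8 is beat (8−1)×5 + 5 = 40 overall.
Running totals: Bbsus4 ends at 2, Dm7 ends at 3, Dbmaj7 ends at 10, F#m7 ends at 15, G7 ends at 18, Fmaj7 ends at 21, Ebsus4 ends at 23, A7 ends at 26, Cm7 ends at 29, Bdim ends at 34, Eadd9 ends at 37, Abm ends at 40.
Beat 40 falls within Abm.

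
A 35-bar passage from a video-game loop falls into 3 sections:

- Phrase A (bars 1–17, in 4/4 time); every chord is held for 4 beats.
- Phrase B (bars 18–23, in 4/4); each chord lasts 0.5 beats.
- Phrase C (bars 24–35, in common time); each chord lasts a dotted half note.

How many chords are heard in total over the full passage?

81 chords

A: 17 bars × 4 beats = 68 beats; 4 beats/chord → 17 chords.
B: 6 bars × 4 beats = 24 beats; 0.5 beats/chord → 48 chords.
C: 12 bars × 4 beats = 48 beats; 3 beats/chord → 16 chords.
Total: 17 + 48 + 16 = 81.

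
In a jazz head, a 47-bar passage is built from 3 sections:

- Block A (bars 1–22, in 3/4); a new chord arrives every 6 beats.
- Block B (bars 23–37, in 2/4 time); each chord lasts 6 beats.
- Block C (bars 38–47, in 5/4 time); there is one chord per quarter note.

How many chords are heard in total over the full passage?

A: 22 bars × 3 beats = 66 beats; 6 beats/chord → 11 chords.
B: 15 bars × 2 beats = 30 beats; 6 beats/chord → 5 chords.
C: 10 bars × 5 beats = 50 beats; 1 beat/chord → 50 chords.
Total: 11 + 5 + 50 = 66.

66 chords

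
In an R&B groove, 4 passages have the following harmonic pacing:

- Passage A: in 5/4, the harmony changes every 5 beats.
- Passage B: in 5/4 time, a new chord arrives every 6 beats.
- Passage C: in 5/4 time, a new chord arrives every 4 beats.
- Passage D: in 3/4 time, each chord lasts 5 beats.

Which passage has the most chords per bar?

Passage C

A: each chord is 5 beats in 5/4, so 1 per bar.
B: each chord is 6 beats in 5/4, so 5/6 per bar.
C: each chord is 4 beats in 5/4, so 1.25 per bar.
D: each chord is 5 beats in 3/4, so 0.6 per bar.
Fastest is C at 1.25 chords/bar.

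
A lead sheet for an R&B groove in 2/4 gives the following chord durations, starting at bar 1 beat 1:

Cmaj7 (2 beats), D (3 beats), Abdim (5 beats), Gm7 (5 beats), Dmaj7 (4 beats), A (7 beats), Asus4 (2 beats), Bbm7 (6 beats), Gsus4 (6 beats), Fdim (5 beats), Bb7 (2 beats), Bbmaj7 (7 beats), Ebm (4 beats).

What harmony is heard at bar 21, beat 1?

Fdim

Beat 1 of bar 21 is beat (21−1)×2 + 1 = 41 overall.
Running totals: Cmaj7 ends at 2, D ends at 5, Abdim ends at 10, Gm7 ends at 15, Dmaj7 ends at 19, A ends at 26, Asus4 ends at 28, Bbm7 ends at 34, Gsus4 ends at 40, Fdim ends at 45.
Beat 41 falls within Fdim.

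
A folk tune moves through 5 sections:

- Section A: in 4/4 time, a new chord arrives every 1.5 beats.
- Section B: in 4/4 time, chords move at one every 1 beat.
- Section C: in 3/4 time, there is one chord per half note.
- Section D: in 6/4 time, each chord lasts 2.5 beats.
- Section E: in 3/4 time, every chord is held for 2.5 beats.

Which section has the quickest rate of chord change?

Section B

A: 4 beats/bar ÷ 1.5 beats/chord = 8/3 chords/bar.
B: 4 beats/bar ÷ 1 beat/chord = 4 chords/bar.
C: 3 beats/bar ÷ 2 beats/chord = 1.5 chords/bar.
D: 6 beats/bar ÷ 2.5 beats/chord = 2.4 chords/bar.
E: 3 beats/bar ÷ 2.5 beats/chord = 1.2 chords/bar.
Fastest is B at 4 chords/bar.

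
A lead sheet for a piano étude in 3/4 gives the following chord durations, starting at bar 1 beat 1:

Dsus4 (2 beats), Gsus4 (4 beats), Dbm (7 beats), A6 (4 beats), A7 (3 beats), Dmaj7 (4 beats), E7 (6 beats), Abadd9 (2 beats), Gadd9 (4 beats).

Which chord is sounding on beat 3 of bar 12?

Gadd9

Beat 3 of bar 12 is beat (12−1)×3 + 3 = 36 overall.
Running totals: Dsus4 ends at 2, Gsus4 ends at 6, Dbm ends at 13, A6 ends at 17, A7 ends at 20, Dmaj7 ends at 24, E7 ends at 30, Abadd9 ends at 32, Gadd9 ends at 36.
Beat 36 falls within Gadd9.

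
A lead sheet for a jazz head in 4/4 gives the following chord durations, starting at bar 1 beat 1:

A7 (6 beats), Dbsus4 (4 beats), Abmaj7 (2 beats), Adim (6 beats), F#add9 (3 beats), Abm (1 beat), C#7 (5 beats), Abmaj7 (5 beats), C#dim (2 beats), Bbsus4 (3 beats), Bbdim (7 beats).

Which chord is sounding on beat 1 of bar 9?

C#dim

Beat 1 of bar 9 is beat (9−1)×4 + 1 = 33 overall.
Running totals: A7 ends at 6, Dbsus4 ends at 10, Abmaj7 ends at 12, Adim ends at 18, F#add9 ends at 21, Abm ends at 22, C#7 ends at 27, Abmaj7 ends at 32, C#dim ends at 34.
Beat 33 falls within C#dim.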